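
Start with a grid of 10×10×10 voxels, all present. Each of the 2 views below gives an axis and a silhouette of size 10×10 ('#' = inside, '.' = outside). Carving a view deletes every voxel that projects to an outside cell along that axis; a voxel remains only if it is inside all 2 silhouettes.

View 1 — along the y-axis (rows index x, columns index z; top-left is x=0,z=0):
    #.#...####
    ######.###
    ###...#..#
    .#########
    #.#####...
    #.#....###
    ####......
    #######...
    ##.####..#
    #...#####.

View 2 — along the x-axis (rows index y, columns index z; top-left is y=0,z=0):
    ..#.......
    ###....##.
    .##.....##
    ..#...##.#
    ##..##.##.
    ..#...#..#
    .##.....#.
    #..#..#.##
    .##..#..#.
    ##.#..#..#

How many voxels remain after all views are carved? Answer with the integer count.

|visual hull| = 261

before carving: 1000 voxels (10×10×10)
step 1: project along y, AND mask (64/100) → |grid| = 640
step 2: project along x, AND mask (40/100) → |grid| = 261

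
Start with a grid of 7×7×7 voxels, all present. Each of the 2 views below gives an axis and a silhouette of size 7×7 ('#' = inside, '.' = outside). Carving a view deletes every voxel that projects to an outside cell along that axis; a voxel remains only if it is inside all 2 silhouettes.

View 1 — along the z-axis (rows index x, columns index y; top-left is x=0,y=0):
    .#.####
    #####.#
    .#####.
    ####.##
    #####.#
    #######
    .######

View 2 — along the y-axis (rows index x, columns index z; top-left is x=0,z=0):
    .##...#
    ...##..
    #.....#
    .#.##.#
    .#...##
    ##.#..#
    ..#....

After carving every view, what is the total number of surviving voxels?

before carving: 343 voxels (7×7×7)
V1 z: intersect with XY mask (41 set) -- 287 left
V2 y: intersect with XZ mask (19 set) -- 113 left

|visual hull| = 113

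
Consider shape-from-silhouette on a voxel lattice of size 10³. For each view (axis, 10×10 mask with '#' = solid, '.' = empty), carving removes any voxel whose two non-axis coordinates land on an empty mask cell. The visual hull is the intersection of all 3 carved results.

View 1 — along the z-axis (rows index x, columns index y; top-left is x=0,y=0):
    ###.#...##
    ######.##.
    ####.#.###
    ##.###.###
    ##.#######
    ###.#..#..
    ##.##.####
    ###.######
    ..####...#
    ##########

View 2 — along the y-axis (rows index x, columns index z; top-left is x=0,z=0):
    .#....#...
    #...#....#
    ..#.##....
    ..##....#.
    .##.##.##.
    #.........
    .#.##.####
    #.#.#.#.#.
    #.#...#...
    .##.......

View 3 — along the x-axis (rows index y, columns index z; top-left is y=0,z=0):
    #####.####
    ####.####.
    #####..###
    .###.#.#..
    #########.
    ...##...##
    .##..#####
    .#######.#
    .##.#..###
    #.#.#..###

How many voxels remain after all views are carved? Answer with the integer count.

202 voxels

initial block: 10^3 = 1000
after view 1 [z-axis, 76 of 100 cells solid] → remaining = 760
after view 2 [y-axis, 35 of 100 cells solid] → remaining = 279
after view 3 [x-axis, 70 of 100 cells solid] → remaining = 202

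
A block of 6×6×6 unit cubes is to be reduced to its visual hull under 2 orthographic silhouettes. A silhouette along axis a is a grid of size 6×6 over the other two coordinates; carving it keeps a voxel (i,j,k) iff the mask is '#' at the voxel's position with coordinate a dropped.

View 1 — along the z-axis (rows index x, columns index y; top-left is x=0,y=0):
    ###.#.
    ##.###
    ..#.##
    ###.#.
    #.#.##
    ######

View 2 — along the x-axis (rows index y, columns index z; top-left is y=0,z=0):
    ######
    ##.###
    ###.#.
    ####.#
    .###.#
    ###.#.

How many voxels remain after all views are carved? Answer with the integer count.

before carving: 216 voxels (6×6×6)
[1] z-view keeps 26 columns → grid now 156
[2] x-view keeps 28 columns → grid now 120

voxel count = 120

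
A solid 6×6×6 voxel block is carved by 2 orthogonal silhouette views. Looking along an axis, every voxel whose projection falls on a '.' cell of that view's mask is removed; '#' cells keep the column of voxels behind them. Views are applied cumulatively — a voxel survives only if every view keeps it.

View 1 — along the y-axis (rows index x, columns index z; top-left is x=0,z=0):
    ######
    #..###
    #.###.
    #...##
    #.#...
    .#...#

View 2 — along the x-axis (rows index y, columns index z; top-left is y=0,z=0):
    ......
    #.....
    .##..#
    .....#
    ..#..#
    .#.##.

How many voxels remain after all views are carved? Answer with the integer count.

|visual hull| = 34

initial block: 6^3 = 216
carve view 1 (along y, XZ-mask fill 21/36): 126 voxels remain
carve view 2 (along x, YZ-mask fill 10/36): 34 voxels remain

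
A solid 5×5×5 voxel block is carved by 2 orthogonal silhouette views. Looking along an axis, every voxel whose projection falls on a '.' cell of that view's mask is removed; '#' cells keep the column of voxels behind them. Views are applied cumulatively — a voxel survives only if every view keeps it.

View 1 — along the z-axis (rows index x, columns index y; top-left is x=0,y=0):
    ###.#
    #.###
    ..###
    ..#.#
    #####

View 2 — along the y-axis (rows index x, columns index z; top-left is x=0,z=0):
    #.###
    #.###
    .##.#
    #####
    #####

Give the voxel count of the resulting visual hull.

start: 5×5×5 = 125 voxels
after view 1 [z-axis, 18 of 25 cells solid] → remaining = 90
after view 2 [y-axis, 21 of 25 cells solid] → remaining = 76

voxel count = 76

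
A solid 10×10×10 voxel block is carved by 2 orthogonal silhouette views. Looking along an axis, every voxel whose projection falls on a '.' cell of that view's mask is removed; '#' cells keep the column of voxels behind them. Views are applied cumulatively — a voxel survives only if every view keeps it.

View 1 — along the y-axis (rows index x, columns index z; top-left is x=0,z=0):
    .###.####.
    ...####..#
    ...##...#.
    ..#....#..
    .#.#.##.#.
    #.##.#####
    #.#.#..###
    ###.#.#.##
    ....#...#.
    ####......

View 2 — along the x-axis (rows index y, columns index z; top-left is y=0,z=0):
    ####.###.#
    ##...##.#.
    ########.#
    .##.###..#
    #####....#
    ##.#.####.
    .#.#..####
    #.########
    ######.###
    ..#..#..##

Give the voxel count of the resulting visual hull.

start: 10×10×10 = 1000 voxels
V1 y: intersect with XZ mask (49 set) -- 490 left
V2 x: intersect with YZ mask (69 set) -- 334 left

|visual hull| = 334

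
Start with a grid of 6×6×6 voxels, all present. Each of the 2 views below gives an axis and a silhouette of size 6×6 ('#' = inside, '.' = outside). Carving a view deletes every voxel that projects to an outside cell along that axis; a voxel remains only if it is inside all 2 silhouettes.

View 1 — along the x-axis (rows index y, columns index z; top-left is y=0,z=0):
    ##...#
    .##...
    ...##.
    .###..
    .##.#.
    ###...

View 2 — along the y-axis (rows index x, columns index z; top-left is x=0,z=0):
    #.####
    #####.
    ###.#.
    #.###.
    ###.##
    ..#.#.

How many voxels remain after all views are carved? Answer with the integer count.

full grid |V| = 216
[1] x-view keeps 16 columns → grid now 96
[2] y-view keeps 25 columns → grid now 69

|visual hull| = 69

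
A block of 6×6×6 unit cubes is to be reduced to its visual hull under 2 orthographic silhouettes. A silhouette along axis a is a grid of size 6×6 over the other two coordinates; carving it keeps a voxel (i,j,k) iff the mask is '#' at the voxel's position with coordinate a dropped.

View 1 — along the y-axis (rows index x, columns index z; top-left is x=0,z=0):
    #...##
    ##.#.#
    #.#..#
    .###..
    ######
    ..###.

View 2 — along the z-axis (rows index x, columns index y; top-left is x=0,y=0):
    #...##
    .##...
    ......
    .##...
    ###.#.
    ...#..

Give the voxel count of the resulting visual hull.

initial block: 6^3 = 216
after view 1 [y-axis, 22 of 36 cells solid] → remaining = 132
after view 2 [z-axis, 12 of 36 cells solid] → remaining = 50

|visual hull| = 50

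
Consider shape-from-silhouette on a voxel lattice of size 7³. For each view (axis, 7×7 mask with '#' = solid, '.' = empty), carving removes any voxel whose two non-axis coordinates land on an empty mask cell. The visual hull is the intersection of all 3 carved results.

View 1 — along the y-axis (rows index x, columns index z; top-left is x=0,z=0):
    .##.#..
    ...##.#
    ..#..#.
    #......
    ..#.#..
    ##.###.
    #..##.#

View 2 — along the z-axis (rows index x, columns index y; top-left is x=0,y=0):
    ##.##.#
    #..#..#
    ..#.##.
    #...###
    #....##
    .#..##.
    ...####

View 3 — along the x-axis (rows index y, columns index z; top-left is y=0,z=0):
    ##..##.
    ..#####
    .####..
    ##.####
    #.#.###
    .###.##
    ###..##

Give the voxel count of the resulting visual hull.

|visual hull| = 46

start: 7×7×7 = 343 voxels
carve view 1 (along y, XZ-mask fill 20/49): 140 voxels remain
carve view 2 (along z, XY-mask fill 25/49): 71 voxels remain
carve view 3 (along x, YZ-mask fill 34/49): 46 voxels remain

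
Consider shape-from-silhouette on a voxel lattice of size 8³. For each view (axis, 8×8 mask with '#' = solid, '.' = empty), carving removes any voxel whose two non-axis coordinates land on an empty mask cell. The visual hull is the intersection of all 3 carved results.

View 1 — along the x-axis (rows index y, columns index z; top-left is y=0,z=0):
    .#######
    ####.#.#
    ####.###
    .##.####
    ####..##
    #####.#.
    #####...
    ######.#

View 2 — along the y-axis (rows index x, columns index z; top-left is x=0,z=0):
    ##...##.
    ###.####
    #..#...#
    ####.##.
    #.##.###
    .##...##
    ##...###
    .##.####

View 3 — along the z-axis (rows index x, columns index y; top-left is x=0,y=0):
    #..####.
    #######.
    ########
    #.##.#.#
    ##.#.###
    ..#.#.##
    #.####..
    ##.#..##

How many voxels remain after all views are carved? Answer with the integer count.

remaining voxels: 178

start: 8×8×8 = 512 voxels
after view 1 [x-axis, 50 of 64 cells solid] → remaining = 400
after view 2 [y-axis, 41 of 64 cells solid] → remaining = 256
after view 3 [z-axis, 45 of 64 cells solid] → remaining = 178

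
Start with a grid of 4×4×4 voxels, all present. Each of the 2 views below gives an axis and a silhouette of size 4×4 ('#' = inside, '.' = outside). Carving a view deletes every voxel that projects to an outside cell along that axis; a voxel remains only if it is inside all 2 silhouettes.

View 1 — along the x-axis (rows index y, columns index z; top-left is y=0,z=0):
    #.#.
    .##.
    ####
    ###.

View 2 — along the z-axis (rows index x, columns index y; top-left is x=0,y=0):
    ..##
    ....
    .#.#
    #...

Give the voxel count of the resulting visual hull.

before carving: 64 voxels (4×4×4)
after view 1 [x-axis, 11 of 16 cells solid] → remaining = 44
after view 2 [z-axis, 5 of 16 cells solid] → remaining = 14

|visual hull| = 14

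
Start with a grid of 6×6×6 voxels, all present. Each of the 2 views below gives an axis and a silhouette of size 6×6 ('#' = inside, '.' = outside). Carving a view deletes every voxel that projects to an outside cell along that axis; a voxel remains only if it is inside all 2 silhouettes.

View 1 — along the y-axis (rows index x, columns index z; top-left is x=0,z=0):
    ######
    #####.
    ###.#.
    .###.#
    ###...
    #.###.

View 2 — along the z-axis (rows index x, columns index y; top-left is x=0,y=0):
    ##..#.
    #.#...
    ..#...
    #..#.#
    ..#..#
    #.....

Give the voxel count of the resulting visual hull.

remaining voxels: 54

initial block: 6^3 = 216
step 1: project along y, AND mask (26/36) → |grid| = 156
step 2: project along z, AND mask (12/36) → |grid| = 54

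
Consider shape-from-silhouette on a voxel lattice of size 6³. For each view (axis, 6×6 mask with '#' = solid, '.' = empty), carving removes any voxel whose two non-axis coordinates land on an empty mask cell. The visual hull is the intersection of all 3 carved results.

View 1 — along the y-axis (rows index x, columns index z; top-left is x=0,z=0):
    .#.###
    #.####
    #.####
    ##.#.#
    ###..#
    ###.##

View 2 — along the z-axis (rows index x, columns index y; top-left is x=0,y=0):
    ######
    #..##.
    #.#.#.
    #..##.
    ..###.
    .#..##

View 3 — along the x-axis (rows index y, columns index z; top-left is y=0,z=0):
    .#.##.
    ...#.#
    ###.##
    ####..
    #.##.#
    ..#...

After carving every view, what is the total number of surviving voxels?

|visual hull| = 54

before carving: 216 voxels (6×6×6)
V1 y: intersect with XZ mask (27 set) -- 162 left
V2 z: intersect with XY mask (21 set) -- 93 left
V3 x: intersect with YZ mask (19 set) -- 54 left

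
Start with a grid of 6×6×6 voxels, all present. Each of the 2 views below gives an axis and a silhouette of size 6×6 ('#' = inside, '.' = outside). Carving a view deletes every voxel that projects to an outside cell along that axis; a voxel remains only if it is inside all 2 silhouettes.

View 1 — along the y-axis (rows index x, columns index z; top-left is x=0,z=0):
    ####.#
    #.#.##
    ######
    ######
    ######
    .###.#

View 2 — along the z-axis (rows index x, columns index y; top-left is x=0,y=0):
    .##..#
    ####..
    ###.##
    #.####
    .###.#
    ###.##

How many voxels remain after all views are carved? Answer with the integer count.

135 voxels

start: 6×6×6 = 216 voxels
carve view 1 (along y, XZ-mask fill 31/36): 186 voxels remain
carve view 2 (along z, XY-mask fill 26/36): 135 voxels remain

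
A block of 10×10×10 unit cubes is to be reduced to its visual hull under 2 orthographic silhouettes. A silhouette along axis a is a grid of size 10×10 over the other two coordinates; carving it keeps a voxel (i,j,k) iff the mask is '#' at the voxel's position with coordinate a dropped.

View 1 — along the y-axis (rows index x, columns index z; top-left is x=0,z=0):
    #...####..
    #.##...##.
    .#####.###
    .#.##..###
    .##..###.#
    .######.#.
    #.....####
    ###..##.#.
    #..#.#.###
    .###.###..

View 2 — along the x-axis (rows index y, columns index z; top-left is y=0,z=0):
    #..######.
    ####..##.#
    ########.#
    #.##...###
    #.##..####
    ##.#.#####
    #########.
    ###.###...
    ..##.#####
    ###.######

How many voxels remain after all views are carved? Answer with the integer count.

full grid |V| = 1000
[1] y-view keeps 60 columns → grid now 600
[2] x-view keeps 75 columns → grid now 456

remaining voxels: 456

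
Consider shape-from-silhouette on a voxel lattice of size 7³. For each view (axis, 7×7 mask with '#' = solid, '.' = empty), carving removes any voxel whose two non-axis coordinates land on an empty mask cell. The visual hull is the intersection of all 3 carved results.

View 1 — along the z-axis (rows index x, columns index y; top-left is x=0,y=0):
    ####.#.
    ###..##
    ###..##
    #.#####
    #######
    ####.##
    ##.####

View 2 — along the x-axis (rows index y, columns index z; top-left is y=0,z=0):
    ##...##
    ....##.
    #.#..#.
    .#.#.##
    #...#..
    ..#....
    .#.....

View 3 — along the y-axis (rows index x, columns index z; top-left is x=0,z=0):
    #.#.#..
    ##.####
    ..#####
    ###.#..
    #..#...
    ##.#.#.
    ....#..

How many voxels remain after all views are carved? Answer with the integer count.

voxel count = 46

start: 7×7×7 = 343 voxels
carve view 1 (along z, XY-mask fill 40/49): 280 voxels remain
carve view 2 (along x, YZ-mask fill 17/49): 97 voxels remain
carve view 3 (along y, XZ-mask fill 25/49): 46 voxels remain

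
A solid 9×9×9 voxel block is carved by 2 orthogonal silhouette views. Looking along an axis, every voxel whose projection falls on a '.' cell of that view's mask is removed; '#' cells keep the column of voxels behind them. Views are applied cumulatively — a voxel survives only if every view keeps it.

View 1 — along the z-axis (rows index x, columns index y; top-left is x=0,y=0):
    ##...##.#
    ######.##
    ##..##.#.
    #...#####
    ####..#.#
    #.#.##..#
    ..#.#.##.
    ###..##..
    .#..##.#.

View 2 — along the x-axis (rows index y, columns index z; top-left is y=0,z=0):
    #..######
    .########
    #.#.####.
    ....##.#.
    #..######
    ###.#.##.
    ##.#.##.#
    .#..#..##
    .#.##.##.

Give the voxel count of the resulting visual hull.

|visual hull| = 292

before carving: 729 voxels (9×9×9)
  1. axis=2 (XY plane), |mask|=48  ⇒  voxels=432
  2. axis=0 (YZ plane), |mask|=52  ⇒  voxels=292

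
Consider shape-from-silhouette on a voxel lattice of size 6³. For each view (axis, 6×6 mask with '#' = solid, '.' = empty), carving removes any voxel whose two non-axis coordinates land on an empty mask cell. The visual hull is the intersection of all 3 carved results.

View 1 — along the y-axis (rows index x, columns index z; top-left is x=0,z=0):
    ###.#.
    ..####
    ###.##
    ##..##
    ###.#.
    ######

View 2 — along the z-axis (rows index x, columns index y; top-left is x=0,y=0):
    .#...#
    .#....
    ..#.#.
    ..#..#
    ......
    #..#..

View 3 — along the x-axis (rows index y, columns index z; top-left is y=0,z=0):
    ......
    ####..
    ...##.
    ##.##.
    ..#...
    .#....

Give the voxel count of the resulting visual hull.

start: 6×6×6 = 216 voxels
carve view 1 (along y, XZ-mask fill 27/36): 162 voxels remain
carve view 2 (along z, XY-mask fill 9/36): 42 voxels remain
carve view 3 (along x, YZ-mask fill 12/36): 14 voxels remain

|visual hull| = 14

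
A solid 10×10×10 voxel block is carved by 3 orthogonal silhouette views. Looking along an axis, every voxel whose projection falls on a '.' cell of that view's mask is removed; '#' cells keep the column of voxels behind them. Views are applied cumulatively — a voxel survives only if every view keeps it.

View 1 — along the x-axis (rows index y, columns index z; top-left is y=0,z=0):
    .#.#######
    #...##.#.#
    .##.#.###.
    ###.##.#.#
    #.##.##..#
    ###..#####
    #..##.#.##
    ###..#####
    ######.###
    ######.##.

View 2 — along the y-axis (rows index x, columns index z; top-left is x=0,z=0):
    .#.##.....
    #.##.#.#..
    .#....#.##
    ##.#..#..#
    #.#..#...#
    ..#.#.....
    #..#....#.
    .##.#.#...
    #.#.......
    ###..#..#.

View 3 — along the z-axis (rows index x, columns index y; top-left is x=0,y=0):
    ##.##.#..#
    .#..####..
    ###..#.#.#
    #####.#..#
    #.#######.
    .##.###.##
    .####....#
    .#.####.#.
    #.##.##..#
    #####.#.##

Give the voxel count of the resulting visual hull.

|visual hull| = 161

initial block: 10^3 = 1000
after view 1 [x-axis, 71 of 100 cells solid] → remaining = 710
after view 2 [y-axis, 37 of 100 cells solid] → remaining = 261
after view 3 [z-axis, 64 of 100 cells solid] → remaining = 161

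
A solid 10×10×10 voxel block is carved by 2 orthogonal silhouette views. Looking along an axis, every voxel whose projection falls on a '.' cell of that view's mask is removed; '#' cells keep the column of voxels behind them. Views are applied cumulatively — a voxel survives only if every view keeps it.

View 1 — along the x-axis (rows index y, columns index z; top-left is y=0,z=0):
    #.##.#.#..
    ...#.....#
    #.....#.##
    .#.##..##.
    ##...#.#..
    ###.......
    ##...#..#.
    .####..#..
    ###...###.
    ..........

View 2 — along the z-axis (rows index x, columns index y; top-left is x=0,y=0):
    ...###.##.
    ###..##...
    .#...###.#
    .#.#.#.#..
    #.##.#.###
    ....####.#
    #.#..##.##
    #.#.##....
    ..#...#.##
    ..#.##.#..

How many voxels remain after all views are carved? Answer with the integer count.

before carving: 1000 voxels (10×10×10)
carve view 1 (along x, YZ-mask fill 38/100): 380 voxels remain
carve view 2 (along z, XY-mask fill 49/100): 182 voxels remain

remaining voxels: 182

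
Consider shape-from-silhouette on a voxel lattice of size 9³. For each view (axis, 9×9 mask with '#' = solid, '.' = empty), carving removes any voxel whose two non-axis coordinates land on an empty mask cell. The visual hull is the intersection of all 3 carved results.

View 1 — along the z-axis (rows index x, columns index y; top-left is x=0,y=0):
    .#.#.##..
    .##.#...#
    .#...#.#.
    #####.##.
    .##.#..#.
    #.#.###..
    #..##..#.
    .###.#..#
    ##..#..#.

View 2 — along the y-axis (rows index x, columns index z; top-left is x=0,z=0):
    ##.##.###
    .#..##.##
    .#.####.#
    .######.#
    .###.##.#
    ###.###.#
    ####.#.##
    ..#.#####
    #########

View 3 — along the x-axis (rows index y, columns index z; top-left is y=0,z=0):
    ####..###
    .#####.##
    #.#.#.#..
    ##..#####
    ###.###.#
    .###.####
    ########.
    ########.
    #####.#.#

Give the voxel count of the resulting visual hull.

start: 9×9×9 = 729 voxels
[1] z-view keeps 40 columns → grid now 360
[2] y-view keeps 60 columns → grid now 268
[3] x-view keeps 62 columns → grid now 204

remaining voxels: 204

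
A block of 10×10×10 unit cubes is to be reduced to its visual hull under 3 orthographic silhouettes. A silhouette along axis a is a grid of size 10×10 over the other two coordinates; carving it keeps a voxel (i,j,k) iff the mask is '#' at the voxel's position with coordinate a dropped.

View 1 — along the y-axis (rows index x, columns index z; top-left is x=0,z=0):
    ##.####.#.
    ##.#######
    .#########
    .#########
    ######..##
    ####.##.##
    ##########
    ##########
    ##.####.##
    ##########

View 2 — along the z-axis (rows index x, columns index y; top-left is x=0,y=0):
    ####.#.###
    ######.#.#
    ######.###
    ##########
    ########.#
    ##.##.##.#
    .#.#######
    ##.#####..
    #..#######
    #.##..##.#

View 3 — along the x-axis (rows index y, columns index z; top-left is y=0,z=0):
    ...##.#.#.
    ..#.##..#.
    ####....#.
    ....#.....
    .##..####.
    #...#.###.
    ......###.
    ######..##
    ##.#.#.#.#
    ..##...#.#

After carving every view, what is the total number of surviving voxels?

317 voxels

start: 10×10×10 = 1000 voxels
carve view 1 (along y, XZ-mask fill 88/100): 880 voxels remain
carve view 2 (along z, XY-mask fill 80/100): 701 voxels remain
carve view 3 (along x, YZ-mask fill 46/100): 317 voxels remain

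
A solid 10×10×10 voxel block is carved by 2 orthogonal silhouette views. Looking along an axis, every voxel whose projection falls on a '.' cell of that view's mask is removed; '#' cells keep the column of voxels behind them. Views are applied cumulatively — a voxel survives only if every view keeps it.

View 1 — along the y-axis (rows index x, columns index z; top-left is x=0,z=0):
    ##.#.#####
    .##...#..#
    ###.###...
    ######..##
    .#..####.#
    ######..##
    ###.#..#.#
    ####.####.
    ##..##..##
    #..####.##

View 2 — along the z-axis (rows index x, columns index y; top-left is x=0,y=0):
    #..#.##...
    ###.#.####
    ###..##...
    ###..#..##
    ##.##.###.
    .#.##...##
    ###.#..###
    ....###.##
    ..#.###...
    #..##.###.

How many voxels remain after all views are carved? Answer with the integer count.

remaining voxels: 372

before carving: 1000 voxels (10×10×10)
carve view 1 (along y, XZ-mask fill 67/100): 670 voxels remain
carve view 2 (along z, XY-mask fill 57/100): 372 voxels remain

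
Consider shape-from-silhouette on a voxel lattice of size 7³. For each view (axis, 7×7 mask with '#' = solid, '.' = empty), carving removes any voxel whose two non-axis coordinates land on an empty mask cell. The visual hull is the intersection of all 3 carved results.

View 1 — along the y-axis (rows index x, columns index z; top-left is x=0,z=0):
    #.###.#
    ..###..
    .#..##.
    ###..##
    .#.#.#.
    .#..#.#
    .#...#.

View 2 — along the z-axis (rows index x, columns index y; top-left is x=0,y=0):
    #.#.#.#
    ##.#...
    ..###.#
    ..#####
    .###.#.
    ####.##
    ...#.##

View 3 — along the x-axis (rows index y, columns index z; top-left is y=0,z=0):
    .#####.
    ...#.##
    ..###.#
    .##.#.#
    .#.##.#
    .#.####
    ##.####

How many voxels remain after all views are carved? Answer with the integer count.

|visual hull| = 68

start: 7×7×7 = 343 voxels
after view 1 [y-axis, 24 of 49 cells solid] → remaining = 168
after view 2 [z-axis, 29 of 49 cells solid] → remaining = 102
after view 3 [x-axis, 31 of 49 cells solid] → remaining = 68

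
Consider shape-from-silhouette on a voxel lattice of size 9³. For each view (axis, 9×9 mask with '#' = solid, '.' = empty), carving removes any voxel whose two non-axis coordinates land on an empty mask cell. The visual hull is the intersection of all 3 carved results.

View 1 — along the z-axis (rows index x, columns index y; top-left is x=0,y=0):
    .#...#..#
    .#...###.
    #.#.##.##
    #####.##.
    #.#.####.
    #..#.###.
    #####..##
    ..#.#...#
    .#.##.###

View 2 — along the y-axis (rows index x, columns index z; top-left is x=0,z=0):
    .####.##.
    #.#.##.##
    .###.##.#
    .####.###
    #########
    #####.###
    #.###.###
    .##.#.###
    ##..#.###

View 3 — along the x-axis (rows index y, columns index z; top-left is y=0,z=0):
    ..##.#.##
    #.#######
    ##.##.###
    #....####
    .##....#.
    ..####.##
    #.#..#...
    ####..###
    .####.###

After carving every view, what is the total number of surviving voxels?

remaining voxels: 210

before carving: 729 voxels (9×9×9)
carve view 1 (along z, XY-mask fill 47/81): 423 voxels remain
carve view 2 (along y, XZ-mask fill 61/81): 324 voxels remain
carve view 3 (along x, YZ-mask fill 51/81): 210 voxels remain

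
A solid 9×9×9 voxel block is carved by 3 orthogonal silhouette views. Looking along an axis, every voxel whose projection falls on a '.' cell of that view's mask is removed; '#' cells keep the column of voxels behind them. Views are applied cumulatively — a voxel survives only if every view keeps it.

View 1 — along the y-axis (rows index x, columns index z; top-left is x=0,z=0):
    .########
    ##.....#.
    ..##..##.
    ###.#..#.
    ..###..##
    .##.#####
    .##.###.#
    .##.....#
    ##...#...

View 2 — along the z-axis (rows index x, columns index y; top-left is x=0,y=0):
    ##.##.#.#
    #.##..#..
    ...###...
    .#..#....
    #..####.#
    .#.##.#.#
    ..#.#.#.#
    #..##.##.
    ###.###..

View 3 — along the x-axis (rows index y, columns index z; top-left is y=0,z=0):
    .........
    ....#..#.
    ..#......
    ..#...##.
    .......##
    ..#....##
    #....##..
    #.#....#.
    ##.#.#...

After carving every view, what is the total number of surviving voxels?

before carving: 729 voxels (9×9×9)
after view 1 [y-axis, 44 of 81 cells solid] → remaining = 396
after view 2 [z-axis, 41 of 81 cells solid] → remaining = 204
after view 3 [x-axis, 21 of 81 cells solid] → remaining = 53

53 voxels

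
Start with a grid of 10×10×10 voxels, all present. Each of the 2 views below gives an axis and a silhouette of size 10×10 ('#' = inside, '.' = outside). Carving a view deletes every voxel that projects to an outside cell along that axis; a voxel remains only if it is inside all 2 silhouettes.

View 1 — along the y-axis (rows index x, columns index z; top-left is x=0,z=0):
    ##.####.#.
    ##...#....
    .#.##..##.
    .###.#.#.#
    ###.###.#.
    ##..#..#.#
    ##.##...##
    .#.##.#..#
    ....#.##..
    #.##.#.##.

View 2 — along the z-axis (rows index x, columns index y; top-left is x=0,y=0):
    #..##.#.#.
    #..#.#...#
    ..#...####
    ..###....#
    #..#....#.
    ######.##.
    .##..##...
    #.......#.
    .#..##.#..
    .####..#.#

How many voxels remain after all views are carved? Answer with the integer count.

|visual hull| = 239

before carving: 1000 voxels (10×10×10)
step 1: project along y, AND mask (53/100) → |grid| = 530
step 2: project along z, AND mask (45/100) → |grid| = 239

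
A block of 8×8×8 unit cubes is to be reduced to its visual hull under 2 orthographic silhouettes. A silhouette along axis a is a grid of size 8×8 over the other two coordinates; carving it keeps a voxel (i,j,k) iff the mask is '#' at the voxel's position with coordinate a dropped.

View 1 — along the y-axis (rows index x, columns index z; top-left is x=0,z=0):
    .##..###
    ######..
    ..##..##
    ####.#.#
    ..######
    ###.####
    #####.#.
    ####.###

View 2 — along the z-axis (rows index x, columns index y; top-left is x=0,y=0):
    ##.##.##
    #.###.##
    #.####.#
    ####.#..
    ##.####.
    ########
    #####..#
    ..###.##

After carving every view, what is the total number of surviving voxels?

initial block: 8^3 = 512
[1] y-view keeps 47 columns → grid now 376
[2] z-view keeps 48 columns → grid now 283

remaining voxels: 283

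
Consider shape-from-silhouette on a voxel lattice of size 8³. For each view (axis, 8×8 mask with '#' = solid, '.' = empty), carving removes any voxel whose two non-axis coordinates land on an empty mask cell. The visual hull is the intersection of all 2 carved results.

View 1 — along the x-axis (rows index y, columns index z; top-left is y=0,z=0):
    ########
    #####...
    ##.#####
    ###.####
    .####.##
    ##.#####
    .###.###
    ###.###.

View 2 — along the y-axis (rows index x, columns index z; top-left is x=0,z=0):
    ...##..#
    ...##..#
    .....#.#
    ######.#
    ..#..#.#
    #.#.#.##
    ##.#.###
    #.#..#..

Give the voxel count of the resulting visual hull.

before carving: 512 voxels (8×8×8)
[1] x-view keeps 52 columns → grid now 416
[2] y-view keeps 32 columns → grid now 202

voxel count = 202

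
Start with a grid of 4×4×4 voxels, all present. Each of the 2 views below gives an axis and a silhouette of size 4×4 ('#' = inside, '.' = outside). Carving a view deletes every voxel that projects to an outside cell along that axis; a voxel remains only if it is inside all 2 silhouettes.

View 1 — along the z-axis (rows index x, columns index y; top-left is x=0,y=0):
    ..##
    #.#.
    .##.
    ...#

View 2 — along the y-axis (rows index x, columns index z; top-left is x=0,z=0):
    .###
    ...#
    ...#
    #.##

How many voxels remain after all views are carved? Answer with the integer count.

remaining voxels: 13

initial block: 4^3 = 64
  1. axis=2 (XY plane), |mask|=7  ⇒  voxels=28
  2. axis=1 (XZ plane), |mask|=8  ⇒  voxels=13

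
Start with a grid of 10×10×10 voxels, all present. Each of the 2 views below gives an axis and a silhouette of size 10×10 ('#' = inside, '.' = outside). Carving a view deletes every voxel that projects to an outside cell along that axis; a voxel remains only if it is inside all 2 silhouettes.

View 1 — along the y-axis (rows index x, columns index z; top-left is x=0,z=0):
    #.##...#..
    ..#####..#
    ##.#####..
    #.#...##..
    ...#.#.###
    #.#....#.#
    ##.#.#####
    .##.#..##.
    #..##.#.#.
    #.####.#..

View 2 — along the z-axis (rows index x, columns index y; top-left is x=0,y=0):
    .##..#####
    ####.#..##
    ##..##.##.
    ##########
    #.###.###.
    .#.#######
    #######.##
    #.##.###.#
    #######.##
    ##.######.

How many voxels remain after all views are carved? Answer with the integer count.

before carving: 1000 voxels (10×10×10)
step 1: project along y, AND mask (54/100) → |grid| = 540
step 2: project along z, AND mask (78/100) → |grid| = 419

voxel count = 419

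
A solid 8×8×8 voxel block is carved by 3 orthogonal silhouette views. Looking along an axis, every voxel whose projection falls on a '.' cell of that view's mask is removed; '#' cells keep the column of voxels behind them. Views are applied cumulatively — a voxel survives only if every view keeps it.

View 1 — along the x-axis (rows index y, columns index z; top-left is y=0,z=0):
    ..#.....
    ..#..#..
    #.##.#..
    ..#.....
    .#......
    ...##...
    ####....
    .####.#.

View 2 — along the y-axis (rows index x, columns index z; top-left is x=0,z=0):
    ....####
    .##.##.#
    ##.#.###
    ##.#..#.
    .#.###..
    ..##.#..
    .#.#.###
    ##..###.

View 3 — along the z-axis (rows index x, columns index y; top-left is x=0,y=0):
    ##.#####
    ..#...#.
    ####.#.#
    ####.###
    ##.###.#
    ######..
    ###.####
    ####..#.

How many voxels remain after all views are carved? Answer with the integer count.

start: 8×8×8 = 512 voxels
step 1: project along x, AND mask (20/64) → |grid| = 160
step 2: project along y, AND mask (36/64) → |grid| = 83
step 3: project along z, AND mask (46/64) → |grid| = 55

55 voxels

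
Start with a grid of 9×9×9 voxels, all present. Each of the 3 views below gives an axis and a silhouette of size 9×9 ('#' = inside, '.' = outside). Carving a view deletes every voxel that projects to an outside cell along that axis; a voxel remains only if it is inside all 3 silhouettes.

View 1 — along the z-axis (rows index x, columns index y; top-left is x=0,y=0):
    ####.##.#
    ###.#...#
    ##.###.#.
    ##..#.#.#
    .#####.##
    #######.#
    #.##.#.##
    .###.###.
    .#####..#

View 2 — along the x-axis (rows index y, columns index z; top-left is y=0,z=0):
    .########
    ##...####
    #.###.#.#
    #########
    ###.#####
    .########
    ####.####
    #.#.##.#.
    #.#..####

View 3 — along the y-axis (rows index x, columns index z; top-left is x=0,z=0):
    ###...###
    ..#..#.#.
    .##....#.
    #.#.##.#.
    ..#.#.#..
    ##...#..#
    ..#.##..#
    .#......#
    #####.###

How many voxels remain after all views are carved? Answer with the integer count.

voxel count = 196

start: 9×9×9 = 729 voxels
step 1: project along z, AND mask (56/81) → |grid| = 504
step 2: project along x, AND mask (64/81) → |grid| = 399
step 3: project along y, AND mask (38/81) → |grid| = 196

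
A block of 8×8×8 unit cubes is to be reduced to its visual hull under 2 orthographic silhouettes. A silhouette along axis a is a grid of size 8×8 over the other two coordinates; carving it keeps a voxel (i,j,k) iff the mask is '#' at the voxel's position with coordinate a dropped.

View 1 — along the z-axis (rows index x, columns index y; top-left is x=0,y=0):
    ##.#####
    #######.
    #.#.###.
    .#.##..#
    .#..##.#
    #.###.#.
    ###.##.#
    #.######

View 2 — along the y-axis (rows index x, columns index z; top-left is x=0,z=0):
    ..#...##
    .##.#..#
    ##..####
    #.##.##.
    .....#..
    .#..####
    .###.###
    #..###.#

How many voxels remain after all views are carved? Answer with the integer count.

start: 8×8×8 = 512 voxels
  1. axis=2 (XY plane), |mask|=45  ⇒  voxels=360
  2. axis=1 (XZ plane), |mask|=35  ⇒  voxels=199

199 voxels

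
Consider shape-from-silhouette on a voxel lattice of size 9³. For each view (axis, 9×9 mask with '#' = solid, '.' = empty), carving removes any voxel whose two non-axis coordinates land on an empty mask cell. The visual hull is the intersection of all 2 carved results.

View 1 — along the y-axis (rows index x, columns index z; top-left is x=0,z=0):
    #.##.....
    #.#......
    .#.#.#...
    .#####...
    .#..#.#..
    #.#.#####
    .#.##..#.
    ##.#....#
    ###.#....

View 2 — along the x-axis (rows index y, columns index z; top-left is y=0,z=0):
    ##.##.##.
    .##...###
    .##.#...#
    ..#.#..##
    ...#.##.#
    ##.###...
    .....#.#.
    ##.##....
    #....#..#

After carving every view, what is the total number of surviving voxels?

voxel count = 146

before carving: 729 voxels (9×9×9)
after view 1 [y-axis, 35 of 81 cells solid] → remaining = 315
after view 2 [x-axis, 37 of 81 cells solid] → remaining = 146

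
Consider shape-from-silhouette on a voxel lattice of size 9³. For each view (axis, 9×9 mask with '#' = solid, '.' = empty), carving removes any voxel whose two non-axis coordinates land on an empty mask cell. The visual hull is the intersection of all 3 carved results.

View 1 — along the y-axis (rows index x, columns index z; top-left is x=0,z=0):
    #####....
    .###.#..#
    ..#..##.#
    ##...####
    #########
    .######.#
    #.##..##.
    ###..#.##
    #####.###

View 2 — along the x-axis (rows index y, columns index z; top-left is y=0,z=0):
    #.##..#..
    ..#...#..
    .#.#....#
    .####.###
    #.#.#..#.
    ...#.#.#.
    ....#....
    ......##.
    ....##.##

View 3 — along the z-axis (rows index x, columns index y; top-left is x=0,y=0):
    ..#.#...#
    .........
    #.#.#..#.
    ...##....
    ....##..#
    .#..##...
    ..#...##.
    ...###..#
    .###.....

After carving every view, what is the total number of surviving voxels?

61 voxels

before carving: 729 voxels (9×9×9)
step 1: project along y, AND mask (55/81) → |grid| = 495
step 2: project along x, AND mask (30/81) → |grid| = 180
step 3: project along z, AND mask (25/81) → |grid| = 61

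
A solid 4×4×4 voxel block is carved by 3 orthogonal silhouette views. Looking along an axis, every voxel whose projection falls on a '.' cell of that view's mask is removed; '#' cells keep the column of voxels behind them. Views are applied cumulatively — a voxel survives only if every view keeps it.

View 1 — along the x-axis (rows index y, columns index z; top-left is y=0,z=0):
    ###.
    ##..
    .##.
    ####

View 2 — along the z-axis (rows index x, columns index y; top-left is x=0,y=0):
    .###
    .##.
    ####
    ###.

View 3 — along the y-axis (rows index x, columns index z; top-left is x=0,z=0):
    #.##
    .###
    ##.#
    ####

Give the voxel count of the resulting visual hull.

voxel count = 23

initial block: 4^3 = 64
carve view 1 (along x, YZ-mask fill 11/16): 44 voxels remain
carve view 2 (along z, XY-mask fill 12/16): 30 voxels remain
carve view 3 (along y, XZ-mask fill 13/16): 23 voxels remain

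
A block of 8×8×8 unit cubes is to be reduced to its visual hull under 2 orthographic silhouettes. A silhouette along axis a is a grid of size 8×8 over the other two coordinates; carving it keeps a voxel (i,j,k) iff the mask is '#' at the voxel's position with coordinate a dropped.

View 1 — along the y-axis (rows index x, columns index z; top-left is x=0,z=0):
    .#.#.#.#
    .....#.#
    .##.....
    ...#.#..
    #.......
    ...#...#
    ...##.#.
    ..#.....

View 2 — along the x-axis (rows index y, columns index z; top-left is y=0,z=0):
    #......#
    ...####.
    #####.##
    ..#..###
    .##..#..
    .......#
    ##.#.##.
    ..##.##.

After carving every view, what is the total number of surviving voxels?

|visual hull| = 67

initial block: 8^3 = 512
carve view 1 (along y, XZ-mask fill 17/64): 136 voxels remain
carve view 2 (along x, YZ-mask fill 30/64): 67 voxels remain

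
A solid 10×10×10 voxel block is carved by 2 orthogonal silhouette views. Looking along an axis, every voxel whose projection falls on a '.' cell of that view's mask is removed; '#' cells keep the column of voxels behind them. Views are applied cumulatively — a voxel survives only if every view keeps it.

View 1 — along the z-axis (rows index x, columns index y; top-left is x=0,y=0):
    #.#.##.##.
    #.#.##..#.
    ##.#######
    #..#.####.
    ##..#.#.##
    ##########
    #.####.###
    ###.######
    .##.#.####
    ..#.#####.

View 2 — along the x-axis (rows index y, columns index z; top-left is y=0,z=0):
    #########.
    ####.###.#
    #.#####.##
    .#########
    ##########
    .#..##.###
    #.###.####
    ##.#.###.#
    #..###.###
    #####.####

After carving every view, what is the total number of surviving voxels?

start: 10×10×10 = 1000 voxels
after view 1 [z-axis, 72 of 100 cells solid] → remaining = 720
after view 2 [x-axis, 81 of 100 cells solid] → remaining = 578

voxel count = 578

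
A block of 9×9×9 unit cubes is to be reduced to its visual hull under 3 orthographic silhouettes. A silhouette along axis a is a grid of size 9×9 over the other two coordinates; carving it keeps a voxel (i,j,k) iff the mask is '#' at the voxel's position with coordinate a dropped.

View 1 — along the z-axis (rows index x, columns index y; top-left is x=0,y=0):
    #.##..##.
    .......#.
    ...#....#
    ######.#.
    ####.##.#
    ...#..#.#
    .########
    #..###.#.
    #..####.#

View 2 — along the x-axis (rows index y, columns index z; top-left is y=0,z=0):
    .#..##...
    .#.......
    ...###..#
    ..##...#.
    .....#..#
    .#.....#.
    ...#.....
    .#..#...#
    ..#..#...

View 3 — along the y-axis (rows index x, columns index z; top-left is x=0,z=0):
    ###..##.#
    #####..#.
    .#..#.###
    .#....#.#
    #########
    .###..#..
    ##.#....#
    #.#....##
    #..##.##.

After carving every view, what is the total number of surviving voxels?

voxel count = 56

before carving: 729 voxels (9×9×9)
[1] z-view keeps 44 columns → grid now 396
[2] x-view keeps 21 columns → grid now 106
[3] y-view keeps 46 columns → grid now 56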